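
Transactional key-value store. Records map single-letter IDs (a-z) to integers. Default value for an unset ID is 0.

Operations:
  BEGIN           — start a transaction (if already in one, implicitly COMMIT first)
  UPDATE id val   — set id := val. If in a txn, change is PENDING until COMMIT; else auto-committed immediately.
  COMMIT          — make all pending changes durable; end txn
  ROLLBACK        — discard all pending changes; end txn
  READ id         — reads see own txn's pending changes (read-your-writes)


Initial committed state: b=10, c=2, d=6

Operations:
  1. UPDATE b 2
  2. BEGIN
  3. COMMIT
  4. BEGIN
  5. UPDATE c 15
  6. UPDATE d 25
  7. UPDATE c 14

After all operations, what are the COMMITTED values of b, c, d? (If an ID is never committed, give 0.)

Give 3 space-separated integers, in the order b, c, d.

Answer: 2 2 6

Derivation:
Initial committed: {b=10, c=2, d=6}
Op 1: UPDATE b=2 (auto-commit; committed b=2)
Op 2: BEGIN: in_txn=True, pending={}
Op 3: COMMIT: merged [] into committed; committed now {b=2, c=2, d=6}
Op 4: BEGIN: in_txn=True, pending={}
Op 5: UPDATE c=15 (pending; pending now {c=15})
Op 6: UPDATE d=25 (pending; pending now {c=15, d=25})
Op 7: UPDATE c=14 (pending; pending now {c=14, d=25})
Final committed: {b=2, c=2, d=6}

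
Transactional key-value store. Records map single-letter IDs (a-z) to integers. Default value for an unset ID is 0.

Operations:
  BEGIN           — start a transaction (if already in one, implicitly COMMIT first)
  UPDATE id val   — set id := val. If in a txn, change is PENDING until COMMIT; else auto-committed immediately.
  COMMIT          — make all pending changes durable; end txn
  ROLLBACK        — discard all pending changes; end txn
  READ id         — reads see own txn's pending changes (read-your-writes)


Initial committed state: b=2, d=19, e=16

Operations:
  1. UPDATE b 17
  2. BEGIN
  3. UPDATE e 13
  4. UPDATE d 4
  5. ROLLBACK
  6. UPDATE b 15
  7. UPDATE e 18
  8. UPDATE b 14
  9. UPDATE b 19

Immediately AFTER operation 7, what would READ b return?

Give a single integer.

Initial committed: {b=2, d=19, e=16}
Op 1: UPDATE b=17 (auto-commit; committed b=17)
Op 2: BEGIN: in_txn=True, pending={}
Op 3: UPDATE e=13 (pending; pending now {e=13})
Op 4: UPDATE d=4 (pending; pending now {d=4, e=13})
Op 5: ROLLBACK: discarded pending ['d', 'e']; in_txn=False
Op 6: UPDATE b=15 (auto-commit; committed b=15)
Op 7: UPDATE e=18 (auto-commit; committed e=18)
After op 7: visible(b) = 15 (pending={}, committed={b=15, d=19, e=18})

Answer: 15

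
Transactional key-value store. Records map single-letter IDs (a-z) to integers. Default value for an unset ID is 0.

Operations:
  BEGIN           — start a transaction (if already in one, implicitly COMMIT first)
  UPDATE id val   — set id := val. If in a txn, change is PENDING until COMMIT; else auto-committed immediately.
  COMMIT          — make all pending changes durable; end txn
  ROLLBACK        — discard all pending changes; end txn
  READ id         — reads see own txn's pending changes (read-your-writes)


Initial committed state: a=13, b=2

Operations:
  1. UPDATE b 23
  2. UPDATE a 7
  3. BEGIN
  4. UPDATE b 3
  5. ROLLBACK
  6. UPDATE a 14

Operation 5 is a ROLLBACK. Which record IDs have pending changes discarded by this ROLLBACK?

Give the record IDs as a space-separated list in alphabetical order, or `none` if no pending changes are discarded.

Answer: b

Derivation:
Initial committed: {a=13, b=2}
Op 1: UPDATE b=23 (auto-commit; committed b=23)
Op 2: UPDATE a=7 (auto-commit; committed a=7)
Op 3: BEGIN: in_txn=True, pending={}
Op 4: UPDATE b=3 (pending; pending now {b=3})
Op 5: ROLLBACK: discarded pending ['b']; in_txn=False
Op 6: UPDATE a=14 (auto-commit; committed a=14)
ROLLBACK at op 5 discards: ['b']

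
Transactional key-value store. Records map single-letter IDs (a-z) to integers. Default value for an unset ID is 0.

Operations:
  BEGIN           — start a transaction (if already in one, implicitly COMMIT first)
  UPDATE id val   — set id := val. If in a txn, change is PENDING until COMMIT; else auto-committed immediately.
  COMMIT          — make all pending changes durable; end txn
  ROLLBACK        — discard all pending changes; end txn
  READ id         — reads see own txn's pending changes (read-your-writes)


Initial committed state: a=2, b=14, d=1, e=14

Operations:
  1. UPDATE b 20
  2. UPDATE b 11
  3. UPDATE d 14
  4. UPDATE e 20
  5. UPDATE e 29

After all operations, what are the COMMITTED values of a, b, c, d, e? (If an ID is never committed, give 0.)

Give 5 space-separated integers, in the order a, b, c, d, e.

Answer: 2 11 0 14 29

Derivation:
Initial committed: {a=2, b=14, d=1, e=14}
Op 1: UPDATE b=20 (auto-commit; committed b=20)
Op 2: UPDATE b=11 (auto-commit; committed b=11)
Op 3: UPDATE d=14 (auto-commit; committed d=14)
Op 4: UPDATE e=20 (auto-commit; committed e=20)
Op 5: UPDATE e=29 (auto-commit; committed e=29)
Final committed: {a=2, b=11, d=14, e=29}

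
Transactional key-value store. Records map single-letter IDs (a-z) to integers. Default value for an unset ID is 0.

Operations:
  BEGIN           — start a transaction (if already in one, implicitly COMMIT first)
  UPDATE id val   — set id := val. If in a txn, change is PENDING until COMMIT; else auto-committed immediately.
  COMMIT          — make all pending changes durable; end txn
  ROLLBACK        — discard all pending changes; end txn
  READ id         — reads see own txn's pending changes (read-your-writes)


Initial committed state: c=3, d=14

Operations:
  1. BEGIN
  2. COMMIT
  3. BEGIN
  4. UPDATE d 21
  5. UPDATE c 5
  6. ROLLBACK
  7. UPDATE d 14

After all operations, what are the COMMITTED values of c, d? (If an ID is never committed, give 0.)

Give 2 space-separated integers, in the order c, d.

Answer: 3 14

Derivation:
Initial committed: {c=3, d=14}
Op 1: BEGIN: in_txn=True, pending={}
Op 2: COMMIT: merged [] into committed; committed now {c=3, d=14}
Op 3: BEGIN: in_txn=True, pending={}
Op 4: UPDATE d=21 (pending; pending now {d=21})
Op 5: UPDATE c=5 (pending; pending now {c=5, d=21})
Op 6: ROLLBACK: discarded pending ['c', 'd']; in_txn=False
Op 7: UPDATE d=14 (auto-commit; committed d=14)
Final committed: {c=3, d=14}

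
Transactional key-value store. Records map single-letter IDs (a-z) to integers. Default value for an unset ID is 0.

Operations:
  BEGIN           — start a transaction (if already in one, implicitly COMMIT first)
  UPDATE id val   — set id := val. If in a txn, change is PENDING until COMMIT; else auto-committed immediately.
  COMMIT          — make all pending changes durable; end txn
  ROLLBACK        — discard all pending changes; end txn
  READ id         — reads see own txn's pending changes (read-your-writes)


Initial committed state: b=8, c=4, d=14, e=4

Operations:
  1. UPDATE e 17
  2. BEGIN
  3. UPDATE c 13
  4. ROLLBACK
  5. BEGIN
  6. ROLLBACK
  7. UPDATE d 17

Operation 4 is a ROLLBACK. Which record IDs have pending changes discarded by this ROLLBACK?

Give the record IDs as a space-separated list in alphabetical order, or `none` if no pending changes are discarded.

Answer: c

Derivation:
Initial committed: {b=8, c=4, d=14, e=4}
Op 1: UPDATE e=17 (auto-commit; committed e=17)
Op 2: BEGIN: in_txn=True, pending={}
Op 3: UPDATE c=13 (pending; pending now {c=13})
Op 4: ROLLBACK: discarded pending ['c']; in_txn=False
Op 5: BEGIN: in_txn=True, pending={}
Op 6: ROLLBACK: discarded pending []; in_txn=False
Op 7: UPDATE d=17 (auto-commit; committed d=17)
ROLLBACK at op 4 discards: ['c']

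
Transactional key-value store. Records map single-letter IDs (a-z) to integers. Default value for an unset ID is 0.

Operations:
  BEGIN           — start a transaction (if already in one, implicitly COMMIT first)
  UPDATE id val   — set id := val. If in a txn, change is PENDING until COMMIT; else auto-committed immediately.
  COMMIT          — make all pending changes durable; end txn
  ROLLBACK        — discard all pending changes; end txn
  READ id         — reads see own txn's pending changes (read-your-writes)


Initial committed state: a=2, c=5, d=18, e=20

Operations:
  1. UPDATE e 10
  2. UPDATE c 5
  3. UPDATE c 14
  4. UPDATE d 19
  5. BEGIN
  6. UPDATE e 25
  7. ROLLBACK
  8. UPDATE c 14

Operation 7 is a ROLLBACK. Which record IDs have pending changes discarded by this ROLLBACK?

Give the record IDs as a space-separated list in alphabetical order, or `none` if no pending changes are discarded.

Initial committed: {a=2, c=5, d=18, e=20}
Op 1: UPDATE e=10 (auto-commit; committed e=10)
Op 2: UPDATE c=5 (auto-commit; committed c=5)
Op 3: UPDATE c=14 (auto-commit; committed c=14)
Op 4: UPDATE d=19 (auto-commit; committed d=19)
Op 5: BEGIN: in_txn=True, pending={}
Op 6: UPDATE e=25 (pending; pending now {e=25})
Op 7: ROLLBACK: discarded pending ['e']; in_txn=False
Op 8: UPDATE c=14 (auto-commit; committed c=14)
ROLLBACK at op 7 discards: ['e']

Answer: e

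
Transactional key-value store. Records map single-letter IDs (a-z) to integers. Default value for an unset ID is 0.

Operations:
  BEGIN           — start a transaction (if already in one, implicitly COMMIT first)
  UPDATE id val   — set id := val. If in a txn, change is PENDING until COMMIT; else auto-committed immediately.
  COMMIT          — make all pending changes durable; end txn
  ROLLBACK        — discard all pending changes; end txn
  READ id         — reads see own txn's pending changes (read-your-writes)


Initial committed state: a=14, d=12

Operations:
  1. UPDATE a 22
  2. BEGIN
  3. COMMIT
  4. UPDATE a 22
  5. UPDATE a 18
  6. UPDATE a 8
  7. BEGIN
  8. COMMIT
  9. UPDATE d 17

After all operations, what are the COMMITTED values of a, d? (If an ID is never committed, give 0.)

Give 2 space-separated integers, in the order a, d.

Answer: 8 17

Derivation:
Initial committed: {a=14, d=12}
Op 1: UPDATE a=22 (auto-commit; committed a=22)
Op 2: BEGIN: in_txn=True, pending={}
Op 3: COMMIT: merged [] into committed; committed now {a=22, d=12}
Op 4: UPDATE a=22 (auto-commit; committed a=22)
Op 5: UPDATE a=18 (auto-commit; committed a=18)
Op 6: UPDATE a=8 (auto-commit; committed a=8)
Op 7: BEGIN: in_txn=True, pending={}
Op 8: COMMIT: merged [] into committed; committed now {a=8, d=12}
Op 9: UPDATE d=17 (auto-commit; committed d=17)
Final committed: {a=8, d=17}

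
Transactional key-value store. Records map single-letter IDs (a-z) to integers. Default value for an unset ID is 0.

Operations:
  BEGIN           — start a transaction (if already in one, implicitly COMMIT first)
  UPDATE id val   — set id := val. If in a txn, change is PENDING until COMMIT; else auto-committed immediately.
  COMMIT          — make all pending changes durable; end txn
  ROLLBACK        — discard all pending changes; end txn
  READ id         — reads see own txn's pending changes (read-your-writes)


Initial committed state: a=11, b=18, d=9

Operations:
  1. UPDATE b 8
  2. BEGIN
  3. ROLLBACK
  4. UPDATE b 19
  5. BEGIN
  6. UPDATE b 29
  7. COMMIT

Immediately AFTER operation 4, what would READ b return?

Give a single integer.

Answer: 19

Derivation:
Initial committed: {a=11, b=18, d=9}
Op 1: UPDATE b=8 (auto-commit; committed b=8)
Op 2: BEGIN: in_txn=True, pending={}
Op 3: ROLLBACK: discarded pending []; in_txn=False
Op 4: UPDATE b=19 (auto-commit; committed b=19)
After op 4: visible(b) = 19 (pending={}, committed={a=11, b=19, d=9})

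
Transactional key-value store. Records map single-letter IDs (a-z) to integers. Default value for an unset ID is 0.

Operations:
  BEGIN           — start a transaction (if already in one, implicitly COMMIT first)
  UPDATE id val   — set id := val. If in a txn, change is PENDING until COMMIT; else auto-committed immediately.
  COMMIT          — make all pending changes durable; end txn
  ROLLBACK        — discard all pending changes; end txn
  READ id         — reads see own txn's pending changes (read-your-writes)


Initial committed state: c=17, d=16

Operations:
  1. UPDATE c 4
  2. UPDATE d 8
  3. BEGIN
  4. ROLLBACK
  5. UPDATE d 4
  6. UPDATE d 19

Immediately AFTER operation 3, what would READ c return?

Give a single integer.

Initial committed: {c=17, d=16}
Op 1: UPDATE c=4 (auto-commit; committed c=4)
Op 2: UPDATE d=8 (auto-commit; committed d=8)
Op 3: BEGIN: in_txn=True, pending={}
After op 3: visible(c) = 4 (pending={}, committed={c=4, d=8})

Answer: 4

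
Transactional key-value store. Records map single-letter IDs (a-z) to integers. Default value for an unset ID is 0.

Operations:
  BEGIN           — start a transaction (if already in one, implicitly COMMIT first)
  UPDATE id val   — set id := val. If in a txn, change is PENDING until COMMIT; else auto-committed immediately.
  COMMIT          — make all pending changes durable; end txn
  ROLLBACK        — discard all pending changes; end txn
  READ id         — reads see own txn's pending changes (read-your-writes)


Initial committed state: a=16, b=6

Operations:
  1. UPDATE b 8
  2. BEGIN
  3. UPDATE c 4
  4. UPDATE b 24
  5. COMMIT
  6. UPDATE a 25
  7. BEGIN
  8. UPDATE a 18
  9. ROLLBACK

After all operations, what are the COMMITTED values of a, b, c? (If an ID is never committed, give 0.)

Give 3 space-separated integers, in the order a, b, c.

Initial committed: {a=16, b=6}
Op 1: UPDATE b=8 (auto-commit; committed b=8)
Op 2: BEGIN: in_txn=True, pending={}
Op 3: UPDATE c=4 (pending; pending now {c=4})
Op 4: UPDATE b=24 (pending; pending now {b=24, c=4})
Op 5: COMMIT: merged ['b', 'c'] into committed; committed now {a=16, b=24, c=4}
Op 6: UPDATE a=25 (auto-commit; committed a=25)
Op 7: BEGIN: in_txn=True, pending={}
Op 8: UPDATE a=18 (pending; pending now {a=18})
Op 9: ROLLBACK: discarded pending ['a']; in_txn=False
Final committed: {a=25, b=24, c=4}

Answer: 25 24 4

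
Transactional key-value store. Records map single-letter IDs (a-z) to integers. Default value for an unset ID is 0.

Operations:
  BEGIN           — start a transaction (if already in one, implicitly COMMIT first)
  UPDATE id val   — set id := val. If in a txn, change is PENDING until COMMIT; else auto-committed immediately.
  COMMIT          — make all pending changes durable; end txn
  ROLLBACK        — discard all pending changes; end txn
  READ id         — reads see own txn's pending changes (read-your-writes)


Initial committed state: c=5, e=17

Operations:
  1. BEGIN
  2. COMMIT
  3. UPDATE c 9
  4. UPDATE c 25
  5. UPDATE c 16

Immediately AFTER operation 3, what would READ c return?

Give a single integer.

Answer: 9

Derivation:
Initial committed: {c=5, e=17}
Op 1: BEGIN: in_txn=True, pending={}
Op 2: COMMIT: merged [] into committed; committed now {c=5, e=17}
Op 3: UPDATE c=9 (auto-commit; committed c=9)
After op 3: visible(c) = 9 (pending={}, committed={c=9, e=17})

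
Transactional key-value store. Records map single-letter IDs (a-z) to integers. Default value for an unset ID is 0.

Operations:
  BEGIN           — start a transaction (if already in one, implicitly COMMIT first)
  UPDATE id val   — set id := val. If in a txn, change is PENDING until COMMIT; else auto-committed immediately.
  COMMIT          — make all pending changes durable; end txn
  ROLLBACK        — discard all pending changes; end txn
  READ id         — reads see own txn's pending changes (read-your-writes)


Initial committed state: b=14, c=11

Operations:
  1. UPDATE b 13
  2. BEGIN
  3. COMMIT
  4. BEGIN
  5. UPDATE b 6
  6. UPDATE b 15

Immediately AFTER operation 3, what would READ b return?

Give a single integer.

Initial committed: {b=14, c=11}
Op 1: UPDATE b=13 (auto-commit; committed b=13)
Op 2: BEGIN: in_txn=True, pending={}
Op 3: COMMIT: merged [] into committed; committed now {b=13, c=11}
After op 3: visible(b) = 13 (pending={}, committed={b=13, c=11})

Answer: 13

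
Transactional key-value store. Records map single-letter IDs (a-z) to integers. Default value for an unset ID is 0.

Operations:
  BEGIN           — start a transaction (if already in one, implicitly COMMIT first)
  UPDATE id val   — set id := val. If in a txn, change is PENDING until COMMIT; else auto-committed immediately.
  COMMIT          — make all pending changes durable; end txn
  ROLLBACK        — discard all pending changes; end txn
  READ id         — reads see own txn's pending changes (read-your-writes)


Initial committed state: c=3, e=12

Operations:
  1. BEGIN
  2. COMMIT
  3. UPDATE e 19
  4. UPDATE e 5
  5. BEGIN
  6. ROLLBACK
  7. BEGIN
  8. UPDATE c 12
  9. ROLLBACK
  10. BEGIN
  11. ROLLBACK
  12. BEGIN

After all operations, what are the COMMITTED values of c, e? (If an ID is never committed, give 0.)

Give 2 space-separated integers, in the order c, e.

Initial committed: {c=3, e=12}
Op 1: BEGIN: in_txn=True, pending={}
Op 2: COMMIT: merged [] into committed; committed now {c=3, e=12}
Op 3: UPDATE e=19 (auto-commit; committed e=19)
Op 4: UPDATE e=5 (auto-commit; committed e=5)
Op 5: BEGIN: in_txn=True, pending={}
Op 6: ROLLBACK: discarded pending []; in_txn=False
Op 7: BEGIN: in_txn=True, pending={}
Op 8: UPDATE c=12 (pending; pending now {c=12})
Op 9: ROLLBACK: discarded pending ['c']; in_txn=False
Op 10: BEGIN: in_txn=True, pending={}
Op 11: ROLLBACK: discarded pending []; in_txn=False
Op 12: BEGIN: in_txn=True, pending={}
Final committed: {c=3, e=5}

Answer: 3 5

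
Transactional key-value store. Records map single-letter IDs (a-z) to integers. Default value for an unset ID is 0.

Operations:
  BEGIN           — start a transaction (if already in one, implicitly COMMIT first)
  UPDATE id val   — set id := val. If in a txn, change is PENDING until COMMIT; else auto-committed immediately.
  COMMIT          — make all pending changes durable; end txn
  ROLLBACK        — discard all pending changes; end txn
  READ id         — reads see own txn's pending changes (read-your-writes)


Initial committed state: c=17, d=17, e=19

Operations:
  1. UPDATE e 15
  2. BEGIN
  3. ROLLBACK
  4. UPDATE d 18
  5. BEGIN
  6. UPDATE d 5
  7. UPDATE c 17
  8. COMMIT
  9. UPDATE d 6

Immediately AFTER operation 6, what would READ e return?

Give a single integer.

Initial committed: {c=17, d=17, e=19}
Op 1: UPDATE e=15 (auto-commit; committed e=15)
Op 2: BEGIN: in_txn=True, pending={}
Op 3: ROLLBACK: discarded pending []; in_txn=False
Op 4: UPDATE d=18 (auto-commit; committed d=18)
Op 5: BEGIN: in_txn=True, pending={}
Op 6: UPDATE d=5 (pending; pending now {d=5})
After op 6: visible(e) = 15 (pending={d=5}, committed={c=17, d=18, e=15})

Answer: 15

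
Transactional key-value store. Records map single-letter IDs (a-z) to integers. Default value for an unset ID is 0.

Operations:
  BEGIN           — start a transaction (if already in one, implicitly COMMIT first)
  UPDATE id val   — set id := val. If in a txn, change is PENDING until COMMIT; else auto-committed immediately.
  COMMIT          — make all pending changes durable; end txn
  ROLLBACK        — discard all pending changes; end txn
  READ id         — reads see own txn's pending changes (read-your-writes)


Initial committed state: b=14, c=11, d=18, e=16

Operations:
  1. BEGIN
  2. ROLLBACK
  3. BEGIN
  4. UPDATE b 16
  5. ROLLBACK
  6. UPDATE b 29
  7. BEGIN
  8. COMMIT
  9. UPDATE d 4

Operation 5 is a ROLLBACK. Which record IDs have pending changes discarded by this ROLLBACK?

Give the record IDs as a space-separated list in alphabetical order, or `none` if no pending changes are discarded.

Answer: b

Derivation:
Initial committed: {b=14, c=11, d=18, e=16}
Op 1: BEGIN: in_txn=True, pending={}
Op 2: ROLLBACK: discarded pending []; in_txn=False
Op 3: BEGIN: in_txn=True, pending={}
Op 4: UPDATE b=16 (pending; pending now {b=16})
Op 5: ROLLBACK: discarded pending ['b']; in_txn=False
Op 6: UPDATE b=29 (auto-commit; committed b=29)
Op 7: BEGIN: in_txn=True, pending={}
Op 8: COMMIT: merged [] into committed; committed now {b=29, c=11, d=18, e=16}
Op 9: UPDATE d=4 (auto-commit; committed d=4)
ROLLBACK at op 5 discards: ['b']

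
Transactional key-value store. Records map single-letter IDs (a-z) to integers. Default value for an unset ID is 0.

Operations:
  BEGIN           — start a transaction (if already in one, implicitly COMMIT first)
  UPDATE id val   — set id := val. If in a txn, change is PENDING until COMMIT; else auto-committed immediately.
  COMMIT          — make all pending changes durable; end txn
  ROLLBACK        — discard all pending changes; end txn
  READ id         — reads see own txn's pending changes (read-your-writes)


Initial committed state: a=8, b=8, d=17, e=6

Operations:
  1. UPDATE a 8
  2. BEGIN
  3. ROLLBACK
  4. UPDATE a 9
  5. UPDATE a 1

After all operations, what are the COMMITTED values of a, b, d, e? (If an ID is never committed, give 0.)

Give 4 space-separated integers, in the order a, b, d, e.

Answer: 1 8 17 6

Derivation:
Initial committed: {a=8, b=8, d=17, e=6}
Op 1: UPDATE a=8 (auto-commit; committed a=8)
Op 2: BEGIN: in_txn=True, pending={}
Op 3: ROLLBACK: discarded pending []; in_txn=False
Op 4: UPDATE a=9 (auto-commit; committed a=9)
Op 5: UPDATE a=1 (auto-commit; committed a=1)
Final committed: {a=1, b=8, d=17, e=6}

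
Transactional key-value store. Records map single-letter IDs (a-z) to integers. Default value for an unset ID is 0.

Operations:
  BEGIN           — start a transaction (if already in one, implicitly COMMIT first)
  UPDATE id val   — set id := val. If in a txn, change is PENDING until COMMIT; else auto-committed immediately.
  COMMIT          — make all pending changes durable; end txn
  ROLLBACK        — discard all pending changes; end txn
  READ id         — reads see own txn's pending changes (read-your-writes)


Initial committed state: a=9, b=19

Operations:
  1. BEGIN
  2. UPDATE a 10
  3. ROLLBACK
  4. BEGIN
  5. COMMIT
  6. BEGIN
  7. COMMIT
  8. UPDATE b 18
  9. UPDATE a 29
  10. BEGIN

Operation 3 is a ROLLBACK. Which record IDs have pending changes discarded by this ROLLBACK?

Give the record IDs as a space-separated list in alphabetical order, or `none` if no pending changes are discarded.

Initial committed: {a=9, b=19}
Op 1: BEGIN: in_txn=True, pending={}
Op 2: UPDATE a=10 (pending; pending now {a=10})
Op 3: ROLLBACK: discarded pending ['a']; in_txn=False
Op 4: BEGIN: in_txn=True, pending={}
Op 5: COMMIT: merged [] into committed; committed now {a=9, b=19}
Op 6: BEGIN: in_txn=True, pending={}
Op 7: COMMIT: merged [] into committed; committed now {a=9, b=19}
Op 8: UPDATE b=18 (auto-commit; committed b=18)
Op 9: UPDATE a=29 (auto-commit; committed a=29)
Op 10: BEGIN: in_txn=True, pending={}
ROLLBACK at op 3 discards: ['a']

Answer: a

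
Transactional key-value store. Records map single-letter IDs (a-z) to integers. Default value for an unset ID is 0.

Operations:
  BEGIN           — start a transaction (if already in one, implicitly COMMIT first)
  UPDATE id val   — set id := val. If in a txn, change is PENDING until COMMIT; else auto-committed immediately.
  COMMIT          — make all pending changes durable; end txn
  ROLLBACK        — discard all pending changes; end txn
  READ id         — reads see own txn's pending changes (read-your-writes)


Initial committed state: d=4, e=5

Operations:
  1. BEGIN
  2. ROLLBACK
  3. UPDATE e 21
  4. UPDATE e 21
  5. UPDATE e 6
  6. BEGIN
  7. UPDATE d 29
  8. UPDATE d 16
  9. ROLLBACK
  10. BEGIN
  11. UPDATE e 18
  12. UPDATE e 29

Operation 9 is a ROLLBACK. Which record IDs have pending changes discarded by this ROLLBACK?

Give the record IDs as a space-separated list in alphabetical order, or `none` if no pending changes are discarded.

Initial committed: {d=4, e=5}
Op 1: BEGIN: in_txn=True, pending={}
Op 2: ROLLBACK: discarded pending []; in_txn=False
Op 3: UPDATE e=21 (auto-commit; committed e=21)
Op 4: UPDATE e=21 (auto-commit; committed e=21)
Op 5: UPDATE e=6 (auto-commit; committed e=6)
Op 6: BEGIN: in_txn=True, pending={}
Op 7: UPDATE d=29 (pending; pending now {d=29})
Op 8: UPDATE d=16 (pending; pending now {d=16})
Op 9: ROLLBACK: discarded pending ['d']; in_txn=False
Op 10: BEGIN: in_txn=True, pending={}
Op 11: UPDATE e=18 (pending; pending now {e=18})
Op 12: UPDATE e=29 (pending; pending now {e=29})
ROLLBACK at op 9 discards: ['d']

Answer: d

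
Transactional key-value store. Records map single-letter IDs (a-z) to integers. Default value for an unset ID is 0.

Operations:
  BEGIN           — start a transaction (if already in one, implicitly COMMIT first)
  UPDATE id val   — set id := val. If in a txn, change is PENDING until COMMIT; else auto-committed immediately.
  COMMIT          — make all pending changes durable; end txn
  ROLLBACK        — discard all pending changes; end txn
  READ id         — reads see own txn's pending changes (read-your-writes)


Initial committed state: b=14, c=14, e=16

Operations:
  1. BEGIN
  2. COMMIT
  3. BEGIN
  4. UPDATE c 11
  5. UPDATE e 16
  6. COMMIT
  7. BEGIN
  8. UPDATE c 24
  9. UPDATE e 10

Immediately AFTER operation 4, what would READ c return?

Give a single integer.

Answer: 11

Derivation:
Initial committed: {b=14, c=14, e=16}
Op 1: BEGIN: in_txn=True, pending={}
Op 2: COMMIT: merged [] into committed; committed now {b=14, c=14, e=16}
Op 3: BEGIN: in_txn=True, pending={}
Op 4: UPDATE c=11 (pending; pending now {c=11})
After op 4: visible(c) = 11 (pending={c=11}, committed={b=14, c=14, e=16})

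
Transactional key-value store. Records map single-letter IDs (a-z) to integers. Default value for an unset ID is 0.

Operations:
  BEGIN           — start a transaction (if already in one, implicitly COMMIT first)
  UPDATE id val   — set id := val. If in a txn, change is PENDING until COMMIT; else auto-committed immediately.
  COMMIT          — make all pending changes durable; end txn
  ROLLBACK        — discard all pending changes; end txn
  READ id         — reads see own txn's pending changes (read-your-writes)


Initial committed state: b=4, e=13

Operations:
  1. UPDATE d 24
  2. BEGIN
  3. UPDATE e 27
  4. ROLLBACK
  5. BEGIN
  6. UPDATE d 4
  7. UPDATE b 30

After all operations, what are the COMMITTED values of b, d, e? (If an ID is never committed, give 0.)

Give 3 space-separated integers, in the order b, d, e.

Initial committed: {b=4, e=13}
Op 1: UPDATE d=24 (auto-commit; committed d=24)
Op 2: BEGIN: in_txn=True, pending={}
Op 3: UPDATE e=27 (pending; pending now {e=27})
Op 4: ROLLBACK: discarded pending ['e']; in_txn=False
Op 5: BEGIN: in_txn=True, pending={}
Op 6: UPDATE d=4 (pending; pending now {d=4})
Op 7: UPDATE b=30 (pending; pending now {b=30, d=4})
Final committed: {b=4, d=24, e=13}

Answer: 4 24 13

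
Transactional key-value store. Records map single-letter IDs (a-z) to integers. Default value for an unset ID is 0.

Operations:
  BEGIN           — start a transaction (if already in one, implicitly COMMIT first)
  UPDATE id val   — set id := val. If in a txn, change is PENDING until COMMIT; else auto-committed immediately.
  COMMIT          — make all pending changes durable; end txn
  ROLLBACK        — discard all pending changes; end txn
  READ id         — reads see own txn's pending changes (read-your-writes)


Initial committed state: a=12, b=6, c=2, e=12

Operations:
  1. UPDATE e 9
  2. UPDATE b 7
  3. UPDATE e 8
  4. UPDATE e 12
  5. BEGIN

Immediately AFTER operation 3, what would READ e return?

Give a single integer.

Initial committed: {a=12, b=6, c=2, e=12}
Op 1: UPDATE e=9 (auto-commit; committed e=9)
Op 2: UPDATE b=7 (auto-commit; committed b=7)
Op 3: UPDATE e=8 (auto-commit; committed e=8)
After op 3: visible(e) = 8 (pending={}, committed={a=12, b=7, c=2, e=8})

Answer: 8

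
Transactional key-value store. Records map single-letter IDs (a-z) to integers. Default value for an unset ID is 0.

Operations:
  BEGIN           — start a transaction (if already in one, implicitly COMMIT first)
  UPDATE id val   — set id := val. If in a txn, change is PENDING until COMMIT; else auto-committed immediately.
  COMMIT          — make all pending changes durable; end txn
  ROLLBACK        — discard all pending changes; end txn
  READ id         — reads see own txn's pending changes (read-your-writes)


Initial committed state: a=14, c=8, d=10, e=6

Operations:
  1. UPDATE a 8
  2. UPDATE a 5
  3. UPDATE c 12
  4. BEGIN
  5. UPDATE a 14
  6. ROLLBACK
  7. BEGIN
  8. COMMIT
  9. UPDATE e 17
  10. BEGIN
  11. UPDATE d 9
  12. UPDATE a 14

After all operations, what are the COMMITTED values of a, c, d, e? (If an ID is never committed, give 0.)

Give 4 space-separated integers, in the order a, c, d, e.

Answer: 5 12 10 17

Derivation:
Initial committed: {a=14, c=8, d=10, e=6}
Op 1: UPDATE a=8 (auto-commit; committed a=8)
Op 2: UPDATE a=5 (auto-commit; committed a=5)
Op 3: UPDATE c=12 (auto-commit; committed c=12)
Op 4: BEGIN: in_txn=True, pending={}
Op 5: UPDATE a=14 (pending; pending now {a=14})
Op 6: ROLLBACK: discarded pending ['a']; in_txn=False
Op 7: BEGIN: in_txn=True, pending={}
Op 8: COMMIT: merged [] into committed; committed now {a=5, c=12, d=10, e=6}
Op 9: UPDATE e=17 (auto-commit; committed e=17)
Op 10: BEGIN: in_txn=True, pending={}
Op 11: UPDATE d=9 (pending; pending now {d=9})
Op 12: UPDATE a=14 (pending; pending now {a=14, d=9})
Final committed: {a=5, c=12, d=10, e=17}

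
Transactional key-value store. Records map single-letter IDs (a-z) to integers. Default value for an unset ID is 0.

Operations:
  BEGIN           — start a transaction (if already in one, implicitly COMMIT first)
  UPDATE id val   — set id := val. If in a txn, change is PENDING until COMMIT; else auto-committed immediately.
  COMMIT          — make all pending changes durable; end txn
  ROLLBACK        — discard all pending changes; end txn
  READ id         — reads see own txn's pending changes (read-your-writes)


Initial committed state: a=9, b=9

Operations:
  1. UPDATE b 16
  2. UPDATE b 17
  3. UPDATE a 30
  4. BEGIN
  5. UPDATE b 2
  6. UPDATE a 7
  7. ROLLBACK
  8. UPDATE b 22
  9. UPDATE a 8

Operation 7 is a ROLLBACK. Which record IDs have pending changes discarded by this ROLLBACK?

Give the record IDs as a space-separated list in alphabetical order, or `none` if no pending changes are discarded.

Initial committed: {a=9, b=9}
Op 1: UPDATE b=16 (auto-commit; committed b=16)
Op 2: UPDATE b=17 (auto-commit; committed b=17)
Op 3: UPDATE a=30 (auto-commit; committed a=30)
Op 4: BEGIN: in_txn=True, pending={}
Op 5: UPDATE b=2 (pending; pending now {b=2})
Op 6: UPDATE a=7 (pending; pending now {a=7, b=2})
Op 7: ROLLBACK: discarded pending ['a', 'b']; in_txn=False
Op 8: UPDATE b=22 (auto-commit; committed b=22)
Op 9: UPDATE a=8 (auto-commit; committed a=8)
ROLLBACK at op 7 discards: ['a', 'b']

Answer: a b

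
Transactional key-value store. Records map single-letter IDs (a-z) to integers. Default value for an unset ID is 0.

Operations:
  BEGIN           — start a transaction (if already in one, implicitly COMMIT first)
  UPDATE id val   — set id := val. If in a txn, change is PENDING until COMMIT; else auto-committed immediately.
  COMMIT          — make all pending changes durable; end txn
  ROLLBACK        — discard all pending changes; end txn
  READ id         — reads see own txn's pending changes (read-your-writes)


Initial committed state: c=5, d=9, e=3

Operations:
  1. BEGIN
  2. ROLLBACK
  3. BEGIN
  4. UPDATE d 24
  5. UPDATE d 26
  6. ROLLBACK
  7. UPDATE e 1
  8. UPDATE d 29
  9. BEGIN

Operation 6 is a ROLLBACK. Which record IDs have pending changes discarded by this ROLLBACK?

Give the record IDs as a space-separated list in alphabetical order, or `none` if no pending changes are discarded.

Answer: d

Derivation:
Initial committed: {c=5, d=9, e=3}
Op 1: BEGIN: in_txn=True, pending={}
Op 2: ROLLBACK: discarded pending []; in_txn=False
Op 3: BEGIN: in_txn=True, pending={}
Op 4: UPDATE d=24 (pending; pending now {d=24})
Op 5: UPDATE d=26 (pending; pending now {d=26})
Op 6: ROLLBACK: discarded pending ['d']; in_txn=False
Op 7: UPDATE e=1 (auto-commit; committed e=1)
Op 8: UPDATE d=29 (auto-commit; committed d=29)
Op 9: BEGIN: in_txn=True, pending={}
ROLLBACK at op 6 discards: ['d']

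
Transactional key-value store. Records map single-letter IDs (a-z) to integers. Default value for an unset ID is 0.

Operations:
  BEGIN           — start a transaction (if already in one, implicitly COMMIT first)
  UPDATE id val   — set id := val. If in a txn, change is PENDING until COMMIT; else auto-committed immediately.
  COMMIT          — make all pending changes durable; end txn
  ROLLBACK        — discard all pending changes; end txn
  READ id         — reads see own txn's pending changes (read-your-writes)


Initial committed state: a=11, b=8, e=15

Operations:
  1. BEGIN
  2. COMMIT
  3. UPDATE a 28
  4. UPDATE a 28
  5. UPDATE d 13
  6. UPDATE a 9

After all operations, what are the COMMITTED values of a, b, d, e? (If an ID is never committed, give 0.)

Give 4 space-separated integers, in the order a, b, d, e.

Initial committed: {a=11, b=8, e=15}
Op 1: BEGIN: in_txn=True, pending={}
Op 2: COMMIT: merged [] into committed; committed now {a=11, b=8, e=15}
Op 3: UPDATE a=28 (auto-commit; committed a=28)
Op 4: UPDATE a=28 (auto-commit; committed a=28)
Op 5: UPDATE d=13 (auto-commit; committed d=13)
Op 6: UPDATE a=9 (auto-commit; committed a=9)
Final committed: {a=9, b=8, d=13, e=15}

Answer: 9 8 13 15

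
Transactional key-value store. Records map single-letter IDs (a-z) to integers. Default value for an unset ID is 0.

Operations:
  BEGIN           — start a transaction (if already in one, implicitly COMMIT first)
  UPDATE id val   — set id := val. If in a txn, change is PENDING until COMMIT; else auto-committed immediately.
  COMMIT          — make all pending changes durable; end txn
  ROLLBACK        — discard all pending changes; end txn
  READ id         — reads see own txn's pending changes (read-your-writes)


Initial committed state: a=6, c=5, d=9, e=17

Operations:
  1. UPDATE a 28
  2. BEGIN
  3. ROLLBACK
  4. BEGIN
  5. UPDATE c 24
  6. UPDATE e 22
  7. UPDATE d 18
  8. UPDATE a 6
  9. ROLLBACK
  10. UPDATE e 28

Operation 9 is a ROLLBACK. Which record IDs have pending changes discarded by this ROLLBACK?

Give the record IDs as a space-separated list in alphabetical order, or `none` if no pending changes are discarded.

Answer: a c d e

Derivation:
Initial committed: {a=6, c=5, d=9, e=17}
Op 1: UPDATE a=28 (auto-commit; committed a=28)
Op 2: BEGIN: in_txn=True, pending={}
Op 3: ROLLBACK: discarded pending []; in_txn=False
Op 4: BEGIN: in_txn=True, pending={}
Op 5: UPDATE c=24 (pending; pending now {c=24})
Op 6: UPDATE e=22 (pending; pending now {c=24, e=22})
Op 7: UPDATE d=18 (pending; pending now {c=24, d=18, e=22})
Op 8: UPDATE a=6 (pending; pending now {a=6, c=24, d=18, e=22})
Op 9: ROLLBACK: discarded pending ['a', 'c', 'd', 'e']; in_txn=False
Op 10: UPDATE e=28 (auto-commit; committed e=28)
ROLLBACK at op 9 discards: ['a', 'c', 'd', 'e']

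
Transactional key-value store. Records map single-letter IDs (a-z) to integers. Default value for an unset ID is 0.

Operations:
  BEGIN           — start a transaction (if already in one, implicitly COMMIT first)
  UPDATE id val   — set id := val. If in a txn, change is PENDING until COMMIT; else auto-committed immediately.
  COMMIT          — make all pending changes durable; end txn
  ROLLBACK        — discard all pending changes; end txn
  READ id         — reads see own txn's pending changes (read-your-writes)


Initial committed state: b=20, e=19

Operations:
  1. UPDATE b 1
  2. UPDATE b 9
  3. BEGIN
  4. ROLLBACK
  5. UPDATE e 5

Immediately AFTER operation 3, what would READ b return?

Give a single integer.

Answer: 9

Derivation:
Initial committed: {b=20, e=19}
Op 1: UPDATE b=1 (auto-commit; committed b=1)
Op 2: UPDATE b=9 (auto-commit; committed b=9)
Op 3: BEGIN: in_txn=True, pending={}
After op 3: visible(b) = 9 (pending={}, committed={b=9, e=19})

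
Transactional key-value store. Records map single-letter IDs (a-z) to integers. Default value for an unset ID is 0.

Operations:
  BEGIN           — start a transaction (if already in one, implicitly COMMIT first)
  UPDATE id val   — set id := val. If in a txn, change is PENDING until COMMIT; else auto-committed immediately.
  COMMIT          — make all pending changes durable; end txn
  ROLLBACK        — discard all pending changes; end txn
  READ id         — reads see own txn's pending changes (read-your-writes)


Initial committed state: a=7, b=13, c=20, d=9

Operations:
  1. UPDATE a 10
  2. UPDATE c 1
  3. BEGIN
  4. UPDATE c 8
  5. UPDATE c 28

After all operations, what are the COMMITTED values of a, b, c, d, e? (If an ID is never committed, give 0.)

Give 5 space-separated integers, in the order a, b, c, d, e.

Answer: 10 13 1 9 0

Derivation:
Initial committed: {a=7, b=13, c=20, d=9}
Op 1: UPDATE a=10 (auto-commit; committed a=10)
Op 2: UPDATE c=1 (auto-commit; committed c=1)
Op 3: BEGIN: in_txn=True, pending={}
Op 4: UPDATE c=8 (pending; pending now {c=8})
Op 5: UPDATE c=28 (pending; pending now {c=28})
Final committed: {a=10, b=13, c=1, d=9}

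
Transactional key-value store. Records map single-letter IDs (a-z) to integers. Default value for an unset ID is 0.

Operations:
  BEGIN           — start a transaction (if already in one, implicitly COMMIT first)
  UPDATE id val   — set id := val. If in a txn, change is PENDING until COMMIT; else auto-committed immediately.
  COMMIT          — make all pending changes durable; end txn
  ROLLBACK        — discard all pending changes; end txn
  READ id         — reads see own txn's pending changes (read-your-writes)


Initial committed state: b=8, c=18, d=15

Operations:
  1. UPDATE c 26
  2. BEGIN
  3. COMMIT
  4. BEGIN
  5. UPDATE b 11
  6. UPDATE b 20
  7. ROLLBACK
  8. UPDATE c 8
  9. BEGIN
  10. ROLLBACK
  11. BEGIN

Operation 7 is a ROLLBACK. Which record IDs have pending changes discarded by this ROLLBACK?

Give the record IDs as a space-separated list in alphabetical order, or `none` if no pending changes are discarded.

Initial committed: {b=8, c=18, d=15}
Op 1: UPDATE c=26 (auto-commit; committed c=26)
Op 2: BEGIN: in_txn=True, pending={}
Op 3: COMMIT: merged [] into committed; committed now {b=8, c=26, d=15}
Op 4: BEGIN: in_txn=True, pending={}
Op 5: UPDATE b=11 (pending; pending now {b=11})
Op 6: UPDATE b=20 (pending; pending now {b=20})
Op 7: ROLLBACK: discarded pending ['b']; in_txn=False
Op 8: UPDATE c=8 (auto-commit; committed c=8)
Op 9: BEGIN: in_txn=True, pending={}
Op 10: ROLLBACK: discarded pending []; in_txn=False
Op 11: BEGIN: in_txn=True, pending={}
ROLLBACK at op 7 discards: ['b']

Answer: b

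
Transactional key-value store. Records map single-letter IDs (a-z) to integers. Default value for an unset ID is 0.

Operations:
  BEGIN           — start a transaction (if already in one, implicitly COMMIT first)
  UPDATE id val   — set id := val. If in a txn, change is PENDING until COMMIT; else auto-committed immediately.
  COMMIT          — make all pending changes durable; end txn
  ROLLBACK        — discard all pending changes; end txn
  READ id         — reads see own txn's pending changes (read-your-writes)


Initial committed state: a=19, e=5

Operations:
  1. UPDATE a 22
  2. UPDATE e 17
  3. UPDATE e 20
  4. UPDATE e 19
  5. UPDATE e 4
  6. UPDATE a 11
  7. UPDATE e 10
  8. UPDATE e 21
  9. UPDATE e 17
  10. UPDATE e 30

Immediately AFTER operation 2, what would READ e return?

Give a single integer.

Answer: 17

Derivation:
Initial committed: {a=19, e=5}
Op 1: UPDATE a=22 (auto-commit; committed a=22)
Op 2: UPDATE e=17 (auto-commit; committed e=17)
After op 2: visible(e) = 17 (pending={}, committed={a=22, e=17})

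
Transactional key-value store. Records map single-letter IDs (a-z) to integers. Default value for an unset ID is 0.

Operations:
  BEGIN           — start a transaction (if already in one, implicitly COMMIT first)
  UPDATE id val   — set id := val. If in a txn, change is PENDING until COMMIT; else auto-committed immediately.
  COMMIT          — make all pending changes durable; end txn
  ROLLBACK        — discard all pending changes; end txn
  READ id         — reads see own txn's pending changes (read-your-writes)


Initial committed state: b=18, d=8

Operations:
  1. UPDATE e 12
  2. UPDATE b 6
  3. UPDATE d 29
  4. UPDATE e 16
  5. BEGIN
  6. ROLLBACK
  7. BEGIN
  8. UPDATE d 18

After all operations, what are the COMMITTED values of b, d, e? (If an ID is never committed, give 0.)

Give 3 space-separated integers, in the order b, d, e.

Answer: 6 29 16

Derivation:
Initial committed: {b=18, d=8}
Op 1: UPDATE e=12 (auto-commit; committed e=12)
Op 2: UPDATE b=6 (auto-commit; committed b=6)
Op 3: UPDATE d=29 (auto-commit; committed d=29)
Op 4: UPDATE e=16 (auto-commit; committed e=16)
Op 5: BEGIN: in_txn=True, pending={}
Op 6: ROLLBACK: discarded pending []; in_txn=False
Op 7: BEGIN: in_txn=True, pending={}
Op 8: UPDATE d=18 (pending; pending now {d=18})
Final committed: {b=6, d=29, e=16}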